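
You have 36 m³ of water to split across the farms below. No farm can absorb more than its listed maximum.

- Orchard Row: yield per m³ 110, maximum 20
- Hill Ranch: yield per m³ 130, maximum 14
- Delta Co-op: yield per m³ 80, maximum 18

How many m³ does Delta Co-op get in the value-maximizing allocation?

Highest yield per m³ first: Hill Ranch 130 > Orchard Row 110 > Delta Co-op 80.
Hill Ranch: +14 to 14 (cap) — 22 left.
Orchard Row takes 20 to reach its cap of 20 — 2 left.
Delta Co-op: +2 (room for 18) → 2. Pool exhausted.

2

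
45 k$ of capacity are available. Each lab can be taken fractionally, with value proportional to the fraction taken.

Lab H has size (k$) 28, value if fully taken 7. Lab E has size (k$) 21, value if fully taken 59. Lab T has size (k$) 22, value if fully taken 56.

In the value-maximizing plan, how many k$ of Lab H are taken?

Best value per unit of size first: Lab E 59/21≈2.81, Lab T 56/22≈2.55, Lab H 7/28≈0.25.
Lab E: take in full, 21 k$ for value 59 — 24 left.
Lab T: take in full, 22 k$ for value 56 — 2 left.
Fill the last 2 k$ with part of Lab H: 2/28 of it earns 0.5.

2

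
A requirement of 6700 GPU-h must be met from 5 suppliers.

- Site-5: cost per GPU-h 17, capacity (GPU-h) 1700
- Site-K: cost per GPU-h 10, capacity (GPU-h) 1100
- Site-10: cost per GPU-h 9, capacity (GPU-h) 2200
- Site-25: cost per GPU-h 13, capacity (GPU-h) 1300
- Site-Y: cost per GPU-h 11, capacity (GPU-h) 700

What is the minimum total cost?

Fill from the cheapest supplier first.
Site-10 (9): use full 2200 — 4500 GPU-h to go.
Take 1100 from Site-K at 10 — need 3400 more.
Take 700 from Site-Y at 11 — need 2700 more.
Site-25 at 13: take all 1300 GPU-h — 1400 still needed.
Site-5 (17): take the remaining 1400 — done.
Cost = 2200×9 + 1100×10 + 700×11 + 1300×13 + 1400×17 = 79200.

79200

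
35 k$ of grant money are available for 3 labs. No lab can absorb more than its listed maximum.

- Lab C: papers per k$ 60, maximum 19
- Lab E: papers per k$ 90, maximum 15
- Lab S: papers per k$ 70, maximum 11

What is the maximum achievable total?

Order the labs by papers per k$: Lab E 90 > Lab S 70 > Lab C 60.
Lab E takes 15 to reach its cap of 15 — 20 left.
Lab S: +11 to 11 (cap) — 9 left.
Lab C has room for 19 but only 9 remain, so it gets 9.
Total = 60×9 + 90×15 + 70×11 = 2660.

2660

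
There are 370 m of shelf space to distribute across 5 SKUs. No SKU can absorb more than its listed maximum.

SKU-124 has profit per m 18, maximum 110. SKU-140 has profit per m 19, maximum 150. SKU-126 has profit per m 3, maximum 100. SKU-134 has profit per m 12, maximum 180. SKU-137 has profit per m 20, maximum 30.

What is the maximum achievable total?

Rank by profit per m: SKU-137 20 > SKU-140 19 > SKU-124 18 > SKU-134 12 > SKU-126 3.
SKU-137 takes 30 to reach its cap of 30 → 340 left.
SKU-140: +150 to 150 (cap) → 190 left.
SKU-124: +110 to 110 (cap) → 80 left.
SKU-134: +80 (room for 180) → 80. Pool exhausted.
Total = 18×110 + 19×150 + 12×80 + 20×30 = 6390.

6390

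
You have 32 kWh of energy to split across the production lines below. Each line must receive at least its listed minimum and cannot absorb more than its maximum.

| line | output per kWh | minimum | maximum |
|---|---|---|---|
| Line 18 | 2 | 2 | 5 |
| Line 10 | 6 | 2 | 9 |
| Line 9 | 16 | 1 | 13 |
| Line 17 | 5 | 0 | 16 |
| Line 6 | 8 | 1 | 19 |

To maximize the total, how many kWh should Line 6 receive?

Meeting every minimum uses 2+2+1+0+1 = 6 kWh, leaving 26.
Rank by output per kWh: Line 9 16 > Line 6 8 > Line 10 6 > Line 17 5 > Line 18 2.
Line 9: +12 to 13 (cap) → 14 left.
Only 14 left; Line 6 takes them to reach 15.

15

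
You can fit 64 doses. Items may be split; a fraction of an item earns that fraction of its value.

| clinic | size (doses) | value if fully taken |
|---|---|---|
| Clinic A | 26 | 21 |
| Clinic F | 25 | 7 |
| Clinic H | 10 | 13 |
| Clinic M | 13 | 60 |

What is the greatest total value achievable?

98.2

Sort by value density: Clinic M 60/13≈4.62, Clinic H 13/10≈1.3, Clinic A 21/26≈0.808, Clinic F 7/25≈0.28.
Clinic M: take in full, 13 doses for value 60 — 51 left.
Take all of Clinic H (10 doses, value 13) — 41 doses left.
Take all of Clinic A (26 doses, value 21) — 15 doses left.
Only 15 doses remain; take 15/25 of Clinic F for value 7×15/25 = 4.2.
Total value = 98.2.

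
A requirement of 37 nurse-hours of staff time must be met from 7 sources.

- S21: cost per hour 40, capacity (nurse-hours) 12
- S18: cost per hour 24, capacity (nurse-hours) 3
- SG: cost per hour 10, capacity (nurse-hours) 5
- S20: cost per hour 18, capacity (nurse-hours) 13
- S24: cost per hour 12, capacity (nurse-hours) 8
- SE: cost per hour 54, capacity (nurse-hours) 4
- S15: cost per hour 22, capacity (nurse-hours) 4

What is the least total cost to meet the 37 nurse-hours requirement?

Cheapest first:
SG (10): use full 5 → 32 nurse-hours to go.
S24 at 12: take all 8 nurse-hours → 24 still needed.
S20 at 18: take all 13 nurse-hours → 11 still needed.
S15 (22): use full 4 → 7 nurse-hours to go.
S18 at 24: take all 3 nurse-hours → 4 still needed.
S21 (40): take the remaining 4 → done.
SE: unused.
Cost = 5×10 + 8×12 + 13×18 + 4×22 + 3×24 + 4×40 = 700.

700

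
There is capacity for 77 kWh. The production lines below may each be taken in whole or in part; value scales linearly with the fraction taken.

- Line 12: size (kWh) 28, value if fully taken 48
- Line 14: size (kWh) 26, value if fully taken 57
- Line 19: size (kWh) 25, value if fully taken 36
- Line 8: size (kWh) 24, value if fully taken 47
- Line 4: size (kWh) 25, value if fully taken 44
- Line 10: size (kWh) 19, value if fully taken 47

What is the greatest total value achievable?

165.08

Rank by value-to-size ratio: Line 10 47/19≈2.47, Line 14 57/26≈2.19, Line 8 47/24≈1.96, Line 4 44/25≈1.76, Line 12 48/28≈1.71, Line 19 36/25≈1.44.
Line 10: take in full, 19 kWh for value 47 — 58 left.
All 26 kWh of Line 14 fit (value 57) — 32 remain.
Take all of Line 8 (24 kWh, value 47) — 8 kWh left.
Only 8 kWh remain; take 8/25 of Line 4 for value 44×8/25 = 14.08.
Total value = 165.08.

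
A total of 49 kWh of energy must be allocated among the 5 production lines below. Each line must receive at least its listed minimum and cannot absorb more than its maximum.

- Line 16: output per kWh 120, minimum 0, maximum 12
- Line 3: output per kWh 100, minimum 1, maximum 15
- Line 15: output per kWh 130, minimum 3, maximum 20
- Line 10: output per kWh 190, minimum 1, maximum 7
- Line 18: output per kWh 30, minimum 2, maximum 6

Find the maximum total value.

6230

Meeting every minimum uses 0+1+3+1+2 = 7 kWh, leaving 42.
Highest output per kWh first: Line 10 190 > Line 15 130 > Line 16 120 > Line 3 100 > Line 18 30.
Line 10: +6 to 7 (cap) → 36 left.
Give Line 15 17 more to hit its cap of 20 → 19 left.
Line 16: +12 to 12 (cap) → 7 left.
Only 7 left; Line 3 takes them to reach 8.
Total = 120×12 + 100×8 + 130×20 + 190×7 + 30×2 = 6230.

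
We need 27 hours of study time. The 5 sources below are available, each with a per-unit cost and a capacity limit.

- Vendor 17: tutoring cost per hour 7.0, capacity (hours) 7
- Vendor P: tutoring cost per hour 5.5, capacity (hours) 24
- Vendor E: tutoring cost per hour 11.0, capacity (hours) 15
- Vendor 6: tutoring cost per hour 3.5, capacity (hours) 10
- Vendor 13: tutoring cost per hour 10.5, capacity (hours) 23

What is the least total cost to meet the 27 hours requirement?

Use sources in increasing cost order.
Vendor 6 (3.5): use full 10 → 17 hours to go.
Vendor P (5.5): take the remaining 17 → done.
Vendor 17, Vendor 13, Vendor E: unused.
Cost = 10×3.5 + 17×5.5 = 128.5.

128.5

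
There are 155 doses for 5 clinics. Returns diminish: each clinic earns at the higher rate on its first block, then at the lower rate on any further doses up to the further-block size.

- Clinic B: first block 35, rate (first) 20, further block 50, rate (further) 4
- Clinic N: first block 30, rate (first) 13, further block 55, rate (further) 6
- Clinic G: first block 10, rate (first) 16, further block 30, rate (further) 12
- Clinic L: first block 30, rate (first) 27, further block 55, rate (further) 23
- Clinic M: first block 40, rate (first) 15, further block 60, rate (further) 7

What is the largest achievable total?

Rank every tier by rate: Clinic L/T1 27 > Clinic L/T2 23 > Clinic B/T1 20 > Clinic G/T1 16 > Clinic M/T1 15 > Clinic N/T1 13 > Clinic G/T2 12 > Clinic M/T2 7 > Clinic N/T2 6 > Clinic B/T2 4.
Fill Clinic L T1 block (30 at 27) — 125 left.
Clinic L/T2 (23): +55 — 70 left.
Clinic B/T1 (20): +35 — 35 left.
Clinic G/T1 (16): +10 — 25 left.
Clinic M T1 at 15: only 25 left, fill 25.
Total = 27×30 + 23×55 + 20×35 + 16×10 + 15×25 = 3310.

3310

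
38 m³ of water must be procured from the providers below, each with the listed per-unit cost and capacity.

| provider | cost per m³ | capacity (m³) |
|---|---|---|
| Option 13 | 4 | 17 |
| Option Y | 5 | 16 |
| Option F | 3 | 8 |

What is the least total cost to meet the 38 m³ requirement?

157

Use providers in increasing cost order.
Take 8 from Option F at 3 ; need 30 more.
Take 17 from Option 13 at 4 ; need 13 more.
Option Y at 5: take 13 of its 16 ; requirement met.
Cost = 8×3 + 17×4 + 13×5 = 157.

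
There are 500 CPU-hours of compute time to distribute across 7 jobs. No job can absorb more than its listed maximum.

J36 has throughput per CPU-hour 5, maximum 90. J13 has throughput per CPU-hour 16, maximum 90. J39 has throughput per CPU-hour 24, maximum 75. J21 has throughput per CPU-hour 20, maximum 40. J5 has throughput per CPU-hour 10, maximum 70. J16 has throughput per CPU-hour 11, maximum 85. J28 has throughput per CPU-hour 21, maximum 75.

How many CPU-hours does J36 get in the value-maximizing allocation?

65

Order the jobs by throughput per CPU-hour: J39 24 > J28 21 > J21 20 > J13 16 > J16 11 > J5 10 > J36 5.
J39: +75 to 75 (cap) ; 425 left.
J28: +75 to 75 (cap) ; 350 left.
J21: +40 to 40 (cap) ; 310 left.
Give J13 90 to hit its cap of 90 ; 220 left.
J16: +85 to 85 (cap) ; 135 left.
J5: +70 to 70 (cap) ; 65 left.
J36 has room for 90 but only 65 remain, so it gets 65.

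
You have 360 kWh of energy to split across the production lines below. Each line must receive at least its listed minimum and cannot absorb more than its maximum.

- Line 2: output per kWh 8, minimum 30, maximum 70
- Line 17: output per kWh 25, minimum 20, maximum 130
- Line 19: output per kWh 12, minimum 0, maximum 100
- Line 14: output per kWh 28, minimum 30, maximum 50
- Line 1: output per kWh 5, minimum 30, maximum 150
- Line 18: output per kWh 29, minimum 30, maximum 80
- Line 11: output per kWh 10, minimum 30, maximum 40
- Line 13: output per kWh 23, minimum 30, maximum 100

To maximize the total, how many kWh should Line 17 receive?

Meeting every minimum uses 30+20+0+30+30+30+30+30 = 200 kWh, leaving 160.
Rank by output per kWh: Line 18 29 > Line 14 28 > Line 17 25 > Line 13 23 > Line 19 12 > Line 11 10 > Line 2 8 > Line 1 5.
Give Line 18 50 more to hit its cap of 80 ; 110 left.
Line 14: +20 to 50 (cap) ; 90 left.
Only 90 left; Line 17 takes them to reach 110.

110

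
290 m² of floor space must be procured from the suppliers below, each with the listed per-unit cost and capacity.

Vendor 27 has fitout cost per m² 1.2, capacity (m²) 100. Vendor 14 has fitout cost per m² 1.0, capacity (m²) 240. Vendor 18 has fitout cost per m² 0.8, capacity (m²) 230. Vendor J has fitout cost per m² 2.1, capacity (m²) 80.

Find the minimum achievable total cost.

244

Use suppliers in increasing cost order.
Vendor 18 (0.8): use full 230 — 60 m² to go.
Vendor 14 (1.0): take the remaining 60 — done.
Vendor 27, Vendor J: unused.
Cost = 230×0.8 + 60×1.0 = 244.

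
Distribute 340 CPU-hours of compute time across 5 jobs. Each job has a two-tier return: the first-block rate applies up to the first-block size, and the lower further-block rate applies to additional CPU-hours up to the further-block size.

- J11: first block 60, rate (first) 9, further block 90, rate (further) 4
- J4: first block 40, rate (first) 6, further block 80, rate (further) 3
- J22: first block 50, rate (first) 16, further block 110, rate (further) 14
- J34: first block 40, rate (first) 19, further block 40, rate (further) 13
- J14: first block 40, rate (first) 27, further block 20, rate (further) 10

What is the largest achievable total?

Order all 10 blocks by rate: J14/tier1 27 > J34/tier1 19 > J22/tier1 16 > J22/tier2 14 > J34/tier2 13 > J14/tier2 10 > J11/tier1 9 > J4/tier1 6 > J11/tier2 4 > J4/tier2 3.
J14 tier1 at 27: fill all 40 ; 300 left.
J34/tier1 (19): +40 ; 260 left.
Fill J22 tier1 block (50 at 16) ; 210 left.
Fill J22 tier2 block (110 at 14) ; 100 left.
J34 tier2 at 13: fill all 40 ; 60 left.
Fill J14 tier2 block (20 at 10) ; 40 left.
40 remain; put them into J11 tier1 at 9.
Total = 27×40 + 19×40 + 16×50 + 14×110 + 13×40 + 10×20 + 9×40 = 5260.

5260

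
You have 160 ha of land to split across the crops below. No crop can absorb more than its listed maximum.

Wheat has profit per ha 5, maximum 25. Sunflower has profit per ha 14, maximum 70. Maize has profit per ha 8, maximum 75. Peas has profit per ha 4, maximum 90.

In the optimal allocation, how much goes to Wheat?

15

Order the crops by profit per ha: Sunflower 14 > Maize 8 > Wheat 5 > Peas 4.
Sunflower: +70 to 70 (cap) ; 90 left.
Maize: +75 to 75 (cap) ; 15 left.
Only 15 left; Wheat takes them to reach 15.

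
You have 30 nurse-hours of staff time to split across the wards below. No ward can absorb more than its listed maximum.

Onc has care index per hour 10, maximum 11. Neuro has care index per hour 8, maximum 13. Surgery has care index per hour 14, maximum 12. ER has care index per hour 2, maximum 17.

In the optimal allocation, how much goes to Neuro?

Order the wards by care index per hour: Surgery 14 > Onc 10 > Neuro 8 > ER 2.
Surgery takes 12 to reach its cap of 12 — 18 left.
Give Onc 11 to hit its cap of 11 — 7 left.
Neuro: +7 (room for 13) → 7. Pool exhausted.

7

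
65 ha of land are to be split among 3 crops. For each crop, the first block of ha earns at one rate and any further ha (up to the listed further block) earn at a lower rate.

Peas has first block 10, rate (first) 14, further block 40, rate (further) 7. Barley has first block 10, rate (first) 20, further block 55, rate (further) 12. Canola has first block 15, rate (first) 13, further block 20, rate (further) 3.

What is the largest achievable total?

Treat each block as its own option and order by rate: Barley/T1 20 > Peas/T1 14 > Canola/T1 13 > Barley/T2 12 > Peas/T2 7 > Canola/T2 3.
Barley/T1 (20): +10 ; 55 left.
Peas T1 at 14: fill all 10 ; 45 left.
Fill Canola T1 block (15 at 13) ; 30 left.
30 remain; put them into Barley T2 at 12.
Total = 20×10 + 14×10 + 13×15 + 12×30 = 895.

895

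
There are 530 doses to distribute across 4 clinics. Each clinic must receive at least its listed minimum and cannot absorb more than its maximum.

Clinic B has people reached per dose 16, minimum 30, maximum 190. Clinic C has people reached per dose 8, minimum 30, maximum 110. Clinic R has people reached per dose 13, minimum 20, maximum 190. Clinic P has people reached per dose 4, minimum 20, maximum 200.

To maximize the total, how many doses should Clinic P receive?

40

Meeting every minimum uses 30+30+20+20 = 100 doses, leaving 430.
Rank by people reached per dose: Clinic B 16 > Clinic R 13 > Clinic C 8 > Clinic P 4.
Give Clinic B 160 more to hit its cap of 190 ; 270 left.
Clinic R takes 170 more to reach its cap of 190 ; 100 left.
Clinic C takes 80 more to reach its cap of 110 ; 20 left.
Only 20 left; Clinic P takes them to reach 40.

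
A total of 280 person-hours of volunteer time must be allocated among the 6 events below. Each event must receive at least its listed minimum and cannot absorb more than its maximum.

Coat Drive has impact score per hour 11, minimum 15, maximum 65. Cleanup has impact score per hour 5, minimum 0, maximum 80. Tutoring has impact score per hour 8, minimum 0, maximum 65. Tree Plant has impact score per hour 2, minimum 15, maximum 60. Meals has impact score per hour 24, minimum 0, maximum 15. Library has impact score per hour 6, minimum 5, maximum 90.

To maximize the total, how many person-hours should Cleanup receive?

Meeting every minimum uses 15+0+0+15+0+5 = 35 person-hours, leaving 245.
Order the events by impact score per hour: Meals 24 > Coat Drive 11 > Tutoring 8 > Library 6 > Cleanup 5 > Tree Plant 2.
Give Meals 15 more to hit its cap of 15 ; 230 left.
Coat Drive takes 50 more to reach its cap of 65 ; 180 left.
Tutoring: +65 to 65 (cap) ; 115 left.
Library takes 85 more to reach its cap of 90 ; 30 left.
Cleanup has room for 80 more but only 30 remain, so it gets 30.

30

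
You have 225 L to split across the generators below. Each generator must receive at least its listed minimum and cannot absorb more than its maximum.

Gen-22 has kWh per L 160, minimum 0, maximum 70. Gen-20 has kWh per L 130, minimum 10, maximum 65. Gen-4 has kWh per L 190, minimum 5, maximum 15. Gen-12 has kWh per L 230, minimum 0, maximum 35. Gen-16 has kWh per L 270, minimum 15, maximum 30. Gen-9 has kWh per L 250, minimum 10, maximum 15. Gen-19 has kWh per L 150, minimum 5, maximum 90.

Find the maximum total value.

Meeting every minimum uses 0+10+5+0+15+10+5 = 45 L, leaving 180.
Rank by kWh per L: Gen-16 270 > Gen-9 250 > Gen-12 230 > Gen-4 190 > Gen-22 160 > Gen-19 150 > Gen-20 130.
Gen-16 takes 15 more to reach its cap of 30 ; 165 left.
Give Gen-9 5 more to hit its cap of 15 ; 160 left.
Gen-12: +35 to 35 (cap) ; 125 left.
Give Gen-4 10 more to hit its cap of 15 ; 115 left.
Gen-22: +70 to 70 (cap) ; 45 left.
Only 45 left; Gen-19 takes them to reach 50.
Total = 160×70 + 130×10 + 190×15 + 230×35 + 270×30 + 250×15 + 150×50 = 42750.

42750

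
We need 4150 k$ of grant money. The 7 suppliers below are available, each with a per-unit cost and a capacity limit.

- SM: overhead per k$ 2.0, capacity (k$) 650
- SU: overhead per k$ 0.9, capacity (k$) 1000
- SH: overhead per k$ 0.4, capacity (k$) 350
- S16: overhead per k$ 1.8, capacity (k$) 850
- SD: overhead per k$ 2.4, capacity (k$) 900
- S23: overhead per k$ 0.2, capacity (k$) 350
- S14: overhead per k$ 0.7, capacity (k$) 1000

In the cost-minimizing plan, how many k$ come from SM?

Fill from the cheapest supplier first.
S23 at 0.2: take all 350 k$ — 3800 still needed.
Take 350 from SH at 0.4 — need 3450 more.
Take 1000 from S14 at 0.7 — need 2450 more.
Take 1000 from SU at 0.9 — need 1450 more.
S16 at 1.8: take all 850 k$ — 600 still needed.
Take 600 from SM at 2.0 to finish.
SD: unused.

600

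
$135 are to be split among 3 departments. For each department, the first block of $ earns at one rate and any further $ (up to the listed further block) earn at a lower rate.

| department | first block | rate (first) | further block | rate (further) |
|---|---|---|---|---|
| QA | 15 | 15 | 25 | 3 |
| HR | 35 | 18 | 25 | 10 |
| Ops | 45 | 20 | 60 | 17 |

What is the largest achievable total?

Order all 6 blocks by rate: Ops/tier1 20 > HR/tier1 18 > Ops/tier2 17 > QA/tier1 15 > HR/tier2 10 > QA/tier2 3.
Fill Ops tier1 block (45 at 20) — 90 left.
HR/tier1 (18): +35 — 55 left.
Ops/tier2: +55 of 60 at 17; pool empty.
Total = 20×45 + 18×35 + 17×55 = 2465.

2465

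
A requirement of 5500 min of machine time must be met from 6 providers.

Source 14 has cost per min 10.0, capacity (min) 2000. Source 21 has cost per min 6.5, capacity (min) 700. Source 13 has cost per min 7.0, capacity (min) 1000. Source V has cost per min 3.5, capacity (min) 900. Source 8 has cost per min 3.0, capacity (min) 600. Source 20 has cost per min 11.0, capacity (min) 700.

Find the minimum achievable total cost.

Cheapest first:
Source 8 (3.0): use full 600 — 4900 min to go.
Take 900 from Source V at 3.5 — need 4000 more.
Take 700 from Source 21 at 6.5 — need 3300 more.
Source 13 at 7.0: take all 1000 min — 2300 still needed.
Source 14 at 10.0: take all 2000 min — 300 still needed.
Source 20 at 11.0: take 300 of its 700 — requirement met.
Cost = 600×3.0 + 900×3.5 + 700×6.5 + 1000×7.0 + 2000×10.0 + 300×11.0 = 39800.

39800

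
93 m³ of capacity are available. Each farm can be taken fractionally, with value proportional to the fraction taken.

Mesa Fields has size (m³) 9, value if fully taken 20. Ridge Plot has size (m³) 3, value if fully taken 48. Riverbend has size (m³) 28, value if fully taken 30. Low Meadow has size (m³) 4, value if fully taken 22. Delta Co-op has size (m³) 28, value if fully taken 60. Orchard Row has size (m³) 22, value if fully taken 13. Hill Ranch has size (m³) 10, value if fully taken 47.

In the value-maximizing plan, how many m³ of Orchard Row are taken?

Rank by value-to-size ratio: Ridge Plot 48/3≈16, Low Meadow 22/4≈5.5, Hill Ranch 47/10≈4.7, Mesa Fields 20/9≈2.22, Delta Co-op 60/28≈2.14, Riverbend 30/28≈1.07, Orchard Row 13/22≈0.591.
Take all of Ridge Plot (3 m³, value 48) → 90 m³ left.
All 4 m³ of Low Meadow fit (value 22) → 86 remain.
Take all of Hill Ranch (10 m³, value 47) → 76 m³ left.
All 9 m³ of Mesa Fields fit (value 20) → 67 remain.
All 28 m³ of Delta Co-op fit (value 60) → 39 remain.
Riverbend: take in full, 28 m³ for value 30 → 11 left.
Fill the last 11 m³ with part of Orchard Row: 11/22 of it earns 6.5.

11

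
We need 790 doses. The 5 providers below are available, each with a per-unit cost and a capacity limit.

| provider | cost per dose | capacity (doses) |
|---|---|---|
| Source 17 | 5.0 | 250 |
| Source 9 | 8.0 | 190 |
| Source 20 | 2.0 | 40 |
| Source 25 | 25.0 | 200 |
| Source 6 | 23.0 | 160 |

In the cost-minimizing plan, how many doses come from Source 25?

Cheapest first:
Source 20 (2.0): use full 40 → 750 doses to go.
Source 17 at 5.0: take all 250 doses → 500 still needed.
Take 190 from Source 9 at 8.0 → need 310 more.
Take 160 from Source 6 at 23.0 → need 150 more.
Take 150 from Source 25 at 25.0 to finish.

150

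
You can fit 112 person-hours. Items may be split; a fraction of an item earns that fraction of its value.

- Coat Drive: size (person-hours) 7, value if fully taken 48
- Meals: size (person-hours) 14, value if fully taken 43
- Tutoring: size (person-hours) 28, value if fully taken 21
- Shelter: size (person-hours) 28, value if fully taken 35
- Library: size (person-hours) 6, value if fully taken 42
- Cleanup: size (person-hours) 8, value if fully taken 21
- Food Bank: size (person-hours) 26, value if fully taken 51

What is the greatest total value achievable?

Best value per unit of size first: Library 42/6≈7, Coat Drive 48/7≈6.86, Meals 43/14≈3.07, Cleanup 21/8≈2.62, Food Bank 51/26≈1.96, Shelter 35/28≈1.25, Tutoring 21/28≈0.75.
Take all of Library (6 person-hours, value 42) — 106 person-hours left.
Take all of Coat Drive (7 person-hours, value 48) — 99 person-hours left.
Meals: take in full, 14 person-hours for value 43 — 85 left.
Cleanup: take in full, 8 person-hours for value 21 — 77 left.
Food Bank: take in full, 26 person-hours for value 51 — 51 left.
Shelter: take in full, 28 person-hours for value 35 — 23 left.
23 person-hours left: a 23/28 share of Tutoring gives 21×23/28 = 17.25.
Total value = 257.25.

257.25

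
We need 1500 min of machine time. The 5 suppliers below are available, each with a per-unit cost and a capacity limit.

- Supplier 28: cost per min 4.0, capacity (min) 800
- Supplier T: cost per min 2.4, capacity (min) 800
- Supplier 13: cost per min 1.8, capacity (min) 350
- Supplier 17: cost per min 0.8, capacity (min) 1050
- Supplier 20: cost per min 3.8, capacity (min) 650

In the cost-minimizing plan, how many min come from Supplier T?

100

Use suppliers in increasing cost order.
Take 1050 from Supplier 17 at 0.8 → need 450 more.
Take 350 from Supplier 13 at 1.8 → need 100 more.
Take 100 from Supplier T at 2.4 to finish.
Supplier 20, Supplier 28: unused.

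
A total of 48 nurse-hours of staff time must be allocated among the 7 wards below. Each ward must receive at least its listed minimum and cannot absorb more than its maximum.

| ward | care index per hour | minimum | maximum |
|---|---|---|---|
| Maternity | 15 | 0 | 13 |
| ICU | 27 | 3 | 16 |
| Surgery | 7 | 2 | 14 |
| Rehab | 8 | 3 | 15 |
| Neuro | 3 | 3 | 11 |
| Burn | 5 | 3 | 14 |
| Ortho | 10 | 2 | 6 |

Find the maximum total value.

Meeting every minimum uses 0+3+2+3+3+3+2 = 16 nurse-hours, leaving 32.
Rank by care index per hour: ICU 27 > Maternity 15 > Ortho 10 > Rehab 8 > Surgery 7 > Burn 5 > Neuro 3.
Give ICU 13 more to hit its cap of 16 — 19 left.
Maternity: +13 to 13 (cap) — 6 left.
Give Ortho 4 more to hit its cap of 6 — 2 left.
Rehab has room for 12 more but only 2 remain, so it gets 5.
Total = 15×13 + 27×16 + 7×2 + 8×5 + 3×3 + 5×3 + 10×6 = 765.

765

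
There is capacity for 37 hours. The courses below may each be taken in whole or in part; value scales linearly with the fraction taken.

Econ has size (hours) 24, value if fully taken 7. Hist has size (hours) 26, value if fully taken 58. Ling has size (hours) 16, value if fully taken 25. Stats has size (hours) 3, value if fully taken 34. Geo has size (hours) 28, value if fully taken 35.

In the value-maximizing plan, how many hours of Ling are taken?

8

Rank by value-to-size ratio: Stats 34/3≈11.3, Hist 58/26≈2.23, Ling 25/16≈1.56, Geo 35/28≈1.25, Econ 7/24≈0.292.
Stats: take in full, 3 hours for value 34 ; 34 left.
Take all of Hist (26 hours, value 58) ; 8 hours left.
Only 8 hours remain; take 8/16 of Ling for value 25×8/16 = 12.5.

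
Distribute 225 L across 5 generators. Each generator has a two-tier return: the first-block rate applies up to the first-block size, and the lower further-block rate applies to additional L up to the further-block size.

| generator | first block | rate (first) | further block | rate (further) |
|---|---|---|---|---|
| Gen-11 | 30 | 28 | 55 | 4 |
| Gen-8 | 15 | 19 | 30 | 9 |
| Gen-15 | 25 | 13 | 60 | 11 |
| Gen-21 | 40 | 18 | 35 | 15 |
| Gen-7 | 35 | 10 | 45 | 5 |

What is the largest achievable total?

3555

Order all 10 blocks by rate: Gen-11/tier1 28 > Gen-8/tier1 19 > Gen-21/tier1 18 > Gen-21/tier2 15 > Gen-15/tier1 13 > Gen-15/tier2 11 > Gen-7/tier1 10 > Gen-8/tier2 9 > Gen-7/tier2 5 > Gen-11/tier2 4.
Fill Gen-11 tier1 block (30 at 28) — 195 left.
Gen-8/tier1 (19): +15 — 180 left.
Fill Gen-21 tier1 block (40 at 18) — 140 left.
Fill Gen-21 tier2 block (35 at 15) — 105 left.
Fill Gen-15 tier1 block (25 at 13) — 80 left.
Gen-15 tier2 at 11: fill all 60 — 20 left.
Gen-7/tier1: +20 of 35 at 10; pool empty.
Total = 28×30 + 19×15 + 18×40 + 15×35 + 13×25 + 11×60 + 10×20 = 3555.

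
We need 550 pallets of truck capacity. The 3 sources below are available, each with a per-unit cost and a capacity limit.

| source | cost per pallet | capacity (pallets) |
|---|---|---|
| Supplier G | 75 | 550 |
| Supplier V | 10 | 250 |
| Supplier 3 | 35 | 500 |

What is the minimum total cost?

Use sources in increasing cost order.
Supplier V at 10: take all 250 pallets — 300 still needed.
Supplier 3 (35): take the remaining 300 — done.
Supplier G: unused.
Cost = 250×10 + 300×35 = 13000.

13000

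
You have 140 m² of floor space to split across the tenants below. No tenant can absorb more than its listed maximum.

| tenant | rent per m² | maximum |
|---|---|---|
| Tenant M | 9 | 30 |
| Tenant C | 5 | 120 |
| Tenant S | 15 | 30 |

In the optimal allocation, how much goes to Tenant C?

80

Highest rent per m² first: Tenant S 15 > Tenant M 9 > Tenant C 5.
Tenant S takes 30 to reach its cap of 30 → 110 left.
Tenant M: +30 to 30 (cap) → 80 left.
Tenant C: +80 (room for 120) → 80. Pool exhausted.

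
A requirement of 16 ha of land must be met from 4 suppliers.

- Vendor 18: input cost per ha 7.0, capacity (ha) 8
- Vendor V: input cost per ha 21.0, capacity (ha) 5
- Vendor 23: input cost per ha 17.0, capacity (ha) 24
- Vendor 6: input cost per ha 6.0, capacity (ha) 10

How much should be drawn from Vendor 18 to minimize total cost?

6

Use suppliers in increasing cost order.
Take 10 from Vendor 6 at 6.0 ; need 6 more.
Vendor 18 at 7.0: take 6 of its 8 ; requirement met.
Vendor 23, Vendor V: unused.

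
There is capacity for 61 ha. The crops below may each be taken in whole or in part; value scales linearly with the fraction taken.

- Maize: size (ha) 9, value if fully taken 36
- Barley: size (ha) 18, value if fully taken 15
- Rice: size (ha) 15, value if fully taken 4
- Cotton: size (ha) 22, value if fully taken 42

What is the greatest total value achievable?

Best value per unit of size first: Maize 36/9≈4, Cotton 42/22≈1.91, Barley 15/18≈0.833, Rice 4/15≈0.267.
All 9 ha of Maize fit (value 36) ; 52 remain.
Take all of Cotton (22 ha, value 42) ; 30 ha left.
All 18 ha of Barley fit (value 15) ; 12 remain.
Fill the last 12 ha with part of Rice: 12/15 of it earns 3.2.
Total value = 96.2.

96.2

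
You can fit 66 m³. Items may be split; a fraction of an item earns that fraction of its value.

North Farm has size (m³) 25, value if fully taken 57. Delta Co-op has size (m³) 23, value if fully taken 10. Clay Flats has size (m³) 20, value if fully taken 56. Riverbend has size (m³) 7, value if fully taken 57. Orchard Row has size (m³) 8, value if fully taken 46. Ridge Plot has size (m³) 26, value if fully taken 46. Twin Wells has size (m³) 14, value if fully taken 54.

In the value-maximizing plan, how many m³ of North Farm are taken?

Sort by value density: Riverbend 57/7≈8.14, Orchard Row 46/8≈5.75, Twin Wells 54/14≈3.86, Clay Flats 56/20≈2.8, North Farm 57/25≈2.28, Ridge Plot 46/26≈1.77, Delta Co-op 10/23≈0.435.
All 7 m³ of Riverbend fit (value 57) — 59 remain.
All 8 m³ of Orchard Row fit (value 46) — 51 remain.
Take all of Twin Wells (14 m³, value 54) — 37 m³ left.
All 20 m³ of Clay Flats fit (value 56) — 17 remain.
Only 17 m³ remain; take 17/25 of North Farm for value 57×17/25 = 38.76.

17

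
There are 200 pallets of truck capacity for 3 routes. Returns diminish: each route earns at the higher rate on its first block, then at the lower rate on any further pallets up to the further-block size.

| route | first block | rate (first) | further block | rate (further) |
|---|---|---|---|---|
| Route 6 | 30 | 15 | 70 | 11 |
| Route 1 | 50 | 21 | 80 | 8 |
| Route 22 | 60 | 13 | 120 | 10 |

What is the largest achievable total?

2940

Order all 6 blocks by rate: Route 1/tier1 21 > Route 6/tier1 15 > Route 22/tier1 13 > Route 6/tier2 11 > Route 22/tier2 10 > Route 1/tier2 8.
Route 1/tier1 (21): +50 — 150 left.
Fill Route 6 tier1 block (30 at 15) — 120 left.
Fill Route 22 tier1 block (60 at 13) — 60 left.
Route 6/tier2: +60 of 70 at 11; pool empty.
Total = 21×50 + 15×30 + 13×60 + 11×60 = 2940.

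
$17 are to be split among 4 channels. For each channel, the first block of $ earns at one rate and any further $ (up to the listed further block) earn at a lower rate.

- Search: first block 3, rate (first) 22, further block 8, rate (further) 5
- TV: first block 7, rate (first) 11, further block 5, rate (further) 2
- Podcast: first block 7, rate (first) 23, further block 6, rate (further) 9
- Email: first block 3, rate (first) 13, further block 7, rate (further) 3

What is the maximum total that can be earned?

310

Order all 8 blocks by rate: Podcast/first 23 > Search/first 22 > Email/first 13 > TV/first 11 > Podcast/second 9 > Search/second 5 > Email/second 3 > TV/second 2.
Podcast/first (23): +7 ; 10 left.
Fill Search first block (3 at 22) ; 7 left.
Email/first (13): +3 ; 4 left.
TV/first: +4 of 7 at 11; pool empty.
Total = 23×7 + 22×3 + 13×3 + 11×4 = 310.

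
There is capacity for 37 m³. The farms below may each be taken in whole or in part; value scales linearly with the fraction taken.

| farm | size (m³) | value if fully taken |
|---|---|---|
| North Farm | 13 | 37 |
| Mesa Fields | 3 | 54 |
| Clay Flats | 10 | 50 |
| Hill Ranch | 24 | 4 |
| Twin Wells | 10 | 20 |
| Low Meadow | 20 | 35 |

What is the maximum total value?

Sort by value density: Mesa Fields 54/3≈18, Clay Flats 50/10≈5, North Farm 37/13≈2.85, Twin Wells 20/10≈2, Low Meadow 35/20≈1.75, Hill Ranch 4/24≈0.167.
All 3 m³ of Mesa Fields fit (value 54) — 34 remain.
Take all of Clay Flats (10 m³, value 50) — 24 m³ left.
North Farm: take in full, 13 m³ for value 37 — 11 left.
Twin Wells: take in full, 10 m³ for value 20 — 1 left.
Fill the last 1 m³ with part of Low Meadow: 1/20 of it earns 1.75.
Total value = 162.75.

162.75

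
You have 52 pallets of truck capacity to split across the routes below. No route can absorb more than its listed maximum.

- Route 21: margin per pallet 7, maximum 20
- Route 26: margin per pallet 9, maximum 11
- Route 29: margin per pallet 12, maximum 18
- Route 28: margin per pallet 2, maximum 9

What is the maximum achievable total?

461

Rank by margin per pallet: Route 29 12 > Route 26 9 > Route 21 7 > Route 28 2.
Route 29: +18 to 18 (cap) → 34 left.
Give Route 26 11 to hit its cap of 11 → 23 left.
Give Route 21 20 to hit its cap of 20 → 3 left.
Route 28: +3 (room for 9) → 3. Pool exhausted.
Total = 7×20 + 9×11 + 12×18 + 2×3 = 461.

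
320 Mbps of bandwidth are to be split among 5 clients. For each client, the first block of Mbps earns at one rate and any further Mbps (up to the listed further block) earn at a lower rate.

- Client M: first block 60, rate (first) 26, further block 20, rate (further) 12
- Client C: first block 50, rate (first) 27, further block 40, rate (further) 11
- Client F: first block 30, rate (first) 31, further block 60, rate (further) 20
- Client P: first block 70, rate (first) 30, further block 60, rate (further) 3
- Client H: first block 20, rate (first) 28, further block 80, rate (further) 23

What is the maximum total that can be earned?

Treat each block as its own option and order by rate: Client F/tier1 31 > Client P/tier1 30 > Client H/tier1 28 > Client C/tier1 27 > Client M/tier1 26 > Client H/tier2 23 > Client F/tier2 20 > Client M/tier2 12 > Client C/tier2 11 > Client P/tier2 3.
Client F tier1 at 31: fill all 30 — 290 left.
Fill Client P tier1 block (70 at 30) — 220 left.
Client H tier1 at 28: fill all 20 — 200 left.
Client C/tier1 (27): +50 — 150 left.
Client M/tier1 (26): +60 — 90 left.
Fill Client H tier2 block (80 at 23) — 10 left.
Client F/tier2: +10 of 60 at 20; pool empty.
Total = 31×30 + 30×70 + 28×20 + 27×50 + 26×60 + 23×80 + 20×10 = 8540.

8540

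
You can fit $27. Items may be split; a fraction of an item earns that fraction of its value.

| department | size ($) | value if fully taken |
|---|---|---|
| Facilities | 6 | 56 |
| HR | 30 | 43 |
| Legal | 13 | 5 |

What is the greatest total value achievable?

Rank by value-to-size ratio: Facilities 56/6≈9.33, HR 43/30≈1.43, Legal 5/13≈0.385.
Facilities: take in full, 6 $ for value 56 — 21 left.
21 $ left: a 21/30 share of HR gives 43×21/30 = 30.1.
Total value = 86.1.

86.1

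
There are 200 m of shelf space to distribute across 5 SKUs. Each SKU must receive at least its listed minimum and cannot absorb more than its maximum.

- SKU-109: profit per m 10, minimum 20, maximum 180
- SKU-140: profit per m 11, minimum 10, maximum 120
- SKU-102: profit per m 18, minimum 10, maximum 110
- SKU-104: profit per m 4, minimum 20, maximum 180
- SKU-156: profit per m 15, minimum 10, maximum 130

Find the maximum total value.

2970

Meeting every minimum uses 20+10+10+20+10 = 70 m, leaving 130.
Rank by profit per m: SKU-102 18 > SKU-156 15 > SKU-140 11 > SKU-109 10 > SKU-104 4.
SKU-102: +100 to 110 (cap) — 30 left.
SKU-156 has room for 120 more but only 30 remain, so it gets 40.
Total = 10×20 + 11×10 + 18×110 + 4×20 + 15×40 = 2970.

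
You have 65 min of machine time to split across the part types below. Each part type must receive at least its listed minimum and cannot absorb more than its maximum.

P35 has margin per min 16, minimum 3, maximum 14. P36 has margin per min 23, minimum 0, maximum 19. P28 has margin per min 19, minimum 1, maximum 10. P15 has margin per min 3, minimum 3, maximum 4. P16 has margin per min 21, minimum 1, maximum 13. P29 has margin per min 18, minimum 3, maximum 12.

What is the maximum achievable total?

Meeting every minimum uses 3+0+1+3+1+3 = 11 min, leaving 54.
Order the part types by margin per min: P36 23 > P16 21 > P28 19 > P29 18 > P35 16 > P15 3.
P36 takes 19 more to reach its cap of 19 → 35 left.
P16 takes 12 more to reach its cap of 13 → 23 left.
P28: +9 to 10 (cap) → 14 left.
P29 takes 9 more to reach its cap of 12 → 5 left.
Only 5 left; P35 takes them to reach 8.
Total = 16×8 + 23×19 + 19×10 + 3×3 + 21×13 + 18×12 = 1253.

1253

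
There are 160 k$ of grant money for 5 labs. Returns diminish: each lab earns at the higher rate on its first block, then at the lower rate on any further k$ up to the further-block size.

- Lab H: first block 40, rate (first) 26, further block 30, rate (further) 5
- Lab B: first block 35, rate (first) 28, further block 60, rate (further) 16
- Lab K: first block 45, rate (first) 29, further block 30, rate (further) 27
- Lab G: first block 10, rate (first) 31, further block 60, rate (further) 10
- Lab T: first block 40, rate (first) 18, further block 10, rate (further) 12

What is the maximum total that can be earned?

Rank every tier by rate: Lab G/tier1 31 > Lab K/tier1 29 > Lab B/tier1 28 > Lab K/tier2 27 > Lab H/tier1 26 > Lab T/tier1 18 > Lab B/tier2 16 > Lab T/tier2 12 > Lab G/tier2 10 > Lab H/tier2 5.
Lab G tier1 at 31: fill all 10 — 150 left.
Lab K tier1 at 29: fill all 45 — 105 left.
Lab B tier1 at 28: fill all 35 — 70 left.
Lab K/tier2 (27): +30 — 40 left.
Fill Lab H tier1 block (40 at 26) — 0 left.
Total = 31×10 + 29×45 + 28×35 + 27×30 + 26×40 = 4445.

4445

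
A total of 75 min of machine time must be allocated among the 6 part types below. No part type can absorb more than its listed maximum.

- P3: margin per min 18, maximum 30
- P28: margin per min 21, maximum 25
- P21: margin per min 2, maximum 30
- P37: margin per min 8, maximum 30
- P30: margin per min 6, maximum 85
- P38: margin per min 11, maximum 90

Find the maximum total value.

1285

Order the part types by margin per min: P28 21 > P3 18 > P38 11 > P37 8 > P30 6 > P21 2.
P28 takes 25 to reach its cap of 25 → 50 left.
P3: +30 to 30 (cap) → 20 left.
P38: +20 (room for 90) → 20. Pool exhausted.
Total = 18×30 + 21×25 + 11×20 = 1285.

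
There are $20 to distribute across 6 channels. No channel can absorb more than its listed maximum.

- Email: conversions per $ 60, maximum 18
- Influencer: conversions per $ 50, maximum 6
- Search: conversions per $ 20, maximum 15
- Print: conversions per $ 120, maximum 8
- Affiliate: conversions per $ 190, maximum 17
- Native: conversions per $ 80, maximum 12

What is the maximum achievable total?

Rank by conversions per $: Affiliate 190 > Print 120 > Native 80 > Email 60 > Influencer 50 > Search 20.
Give Affiliate 17 to hit its cap of 17 ; 3 left.
Only 3 left; Print takes them to reach 3.
Total = 120×3 + 190×17 = 3590.

3590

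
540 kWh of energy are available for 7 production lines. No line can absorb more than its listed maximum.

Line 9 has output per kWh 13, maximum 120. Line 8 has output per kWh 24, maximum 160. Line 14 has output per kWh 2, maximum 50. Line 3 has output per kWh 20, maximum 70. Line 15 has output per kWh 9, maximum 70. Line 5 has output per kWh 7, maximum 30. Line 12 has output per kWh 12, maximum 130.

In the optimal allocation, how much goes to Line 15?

60

Order the production lines by output per kWh: Line 8 24 > Line 3 20 > Line 9 13 > Line 12 12 > Line 15 9 > Line 5 7 > Line 14 2.
Line 8 takes 160 to reach its cap of 160 ; 380 left.
Give Line 3 70 to hit its cap of 70 ; 310 left.
Line 9: +120 to 120 (cap) ; 190 left.
Line 12 takes 130 to reach its cap of 130 ; 60 left.
Line 15: +60 (room for 70) → 60. Pool exhausted.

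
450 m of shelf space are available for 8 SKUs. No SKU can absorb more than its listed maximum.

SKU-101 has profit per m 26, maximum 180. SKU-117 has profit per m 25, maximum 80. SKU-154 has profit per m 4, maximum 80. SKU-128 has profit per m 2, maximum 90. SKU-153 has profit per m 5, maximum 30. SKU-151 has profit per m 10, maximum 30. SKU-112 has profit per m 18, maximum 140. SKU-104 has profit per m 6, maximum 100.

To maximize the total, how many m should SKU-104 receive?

20

Order the SKUs by profit per m: SKU-101 26 > SKU-117 25 > SKU-112 18 > SKU-151 10 > SKU-104 6 > SKU-153 5 > SKU-154 4 > SKU-128 2.
Give SKU-101 180 to hit its cap of 180 — 270 left.
Give SKU-117 80 to hit its cap of 80 — 190 left.
SKU-112 takes 140 to reach its cap of 140 — 50 left.
SKU-151: +30 to 30 (cap) — 20 left.
SKU-104: +20 (room for 100) → 20. Pool exhausted.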